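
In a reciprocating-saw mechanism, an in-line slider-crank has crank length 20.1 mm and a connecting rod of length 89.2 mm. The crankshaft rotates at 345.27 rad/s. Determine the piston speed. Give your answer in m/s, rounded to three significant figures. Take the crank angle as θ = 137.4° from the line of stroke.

3.91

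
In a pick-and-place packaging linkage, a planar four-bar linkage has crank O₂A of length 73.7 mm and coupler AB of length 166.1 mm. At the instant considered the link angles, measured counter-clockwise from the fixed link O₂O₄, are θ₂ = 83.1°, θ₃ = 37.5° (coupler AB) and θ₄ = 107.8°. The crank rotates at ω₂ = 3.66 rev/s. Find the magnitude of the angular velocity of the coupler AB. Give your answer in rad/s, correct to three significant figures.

ω₂ = 23 rad/s (from 3.66 rev/s).
Differentiating the loop-closure r₂e^{iθ₂}+r₃e^{iθ₃}=r₁+r₄e^{iθ₄} gives r₂ω₂e^{iθ₂}+r₃ω₃e^{iθ₃}=r₄ω₄e^{iθ₄}.
Eliminating the other unknown: ω₃ = r₂ω₂ sin(θ₄−θ₂) / [r₃ sin(θ₃−θ₄)].
Numerator sine = +0.41787; denominator sine = -0.94147.
Result = 0.0737·23·(+0.41787) / (0.1661·(-0.94147)) = -4.5289 rad/s; magnitude 4.5289 rad/s.

4.53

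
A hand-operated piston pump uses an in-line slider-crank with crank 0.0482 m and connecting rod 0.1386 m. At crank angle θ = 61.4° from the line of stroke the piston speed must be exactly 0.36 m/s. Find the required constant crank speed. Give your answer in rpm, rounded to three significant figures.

For an in-line slider-crank, |v_piston| = rω|sinθ|·[1 + r cosθ/√(L² − r² sin²θ)].
With r = 0.0482 m, L = 0.1386 m, θ = 61.4°: the bracketed kinematic factor |dx/dθ| = 0.049717 m.
ω = v/|dx/dθ| = 0.36/0.049717 = 7.241 rad/s.
N = 60ω/(2π) = 69.146 rpm.

69.1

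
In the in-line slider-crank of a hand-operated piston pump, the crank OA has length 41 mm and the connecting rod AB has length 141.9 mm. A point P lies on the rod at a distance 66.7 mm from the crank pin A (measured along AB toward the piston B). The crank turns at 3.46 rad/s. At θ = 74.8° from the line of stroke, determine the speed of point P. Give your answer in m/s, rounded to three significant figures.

ω = 3.46 rad/s.  Crank-pin speed |V_A| = rω = 0.14186 m/s, perpendicular to OA.
Rod angle: sinφ = −(r/L) sinθ ⇒ φ = -16.190°; ω_rod = −rω cosθ/√(L²−r²sin²θ) = -0.27294 rad/s.
V_P = V_A + ω_rod × AP, with AP = 0.0667 m along the rod.
Components: V_Px = −rω sinθ − a·ω_rod·sinφ = -0.14197 m/s;  V_Py = rω cosθ + a·ω_rod·cosφ = +0.019711 m/s.
|V_P| = √(V_Px² + V_Py²) = 0.14334 m/s.

0.143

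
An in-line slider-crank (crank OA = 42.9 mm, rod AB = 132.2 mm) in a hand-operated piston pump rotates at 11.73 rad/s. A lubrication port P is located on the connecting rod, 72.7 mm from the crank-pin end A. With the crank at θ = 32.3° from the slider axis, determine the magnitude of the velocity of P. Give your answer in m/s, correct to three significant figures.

ω = 11.73 rad/s.  Crank-pin speed |V_A| = rω = 0.50322 m/s, perpendicular to OA.
Rod angle: sinφ = −(r/L) sinθ ⇒ φ = -9.986°; ω_rod = −rω cosθ/√(L²−r²sin²θ) = -3.267 rad/s.
V_P = V_A + ω_rod × AP, with AP = 0.0727 m along the rod.
Components: V_Px = −rω sinθ − a·ω_rod·sinφ = -0.31008 m/s;  V_Py = rω cosθ + a·ω_rod·cosφ = +0.19144 m/s.
|V_P| = √(V_Px² + V_Py²) = 0.36442 m/s.

0.364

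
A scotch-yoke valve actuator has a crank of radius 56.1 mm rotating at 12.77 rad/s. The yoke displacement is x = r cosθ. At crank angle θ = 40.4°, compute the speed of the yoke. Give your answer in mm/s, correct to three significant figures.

464

ω = 12.77 rad/s
x = r cosθ ⇒ ẋ = −rω sinθ.
|v| = rω|sinθ| = 0.0561·12.77·|sin 40.4°| = 0.46431 m/s = 464.31 mm/s.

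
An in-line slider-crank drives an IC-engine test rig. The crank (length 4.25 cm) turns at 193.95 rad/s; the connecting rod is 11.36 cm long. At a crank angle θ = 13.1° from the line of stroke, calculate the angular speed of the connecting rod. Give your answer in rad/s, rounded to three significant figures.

70.9

ω = 193.9 rad/s
The rod makes angle φ with the slider axis where L sinφ = r sinθ; differentiating, L cosφ·φ̇ = r ω cosθ.
L cosφ = √(L² − r² sin²θ) = 0.11319 m.
|ω_rod| = r ω |cosθ| / √(L² − r² sin²θ) = 0.0425·193.9·0.97398/0.11319 = 70.928 rad/s.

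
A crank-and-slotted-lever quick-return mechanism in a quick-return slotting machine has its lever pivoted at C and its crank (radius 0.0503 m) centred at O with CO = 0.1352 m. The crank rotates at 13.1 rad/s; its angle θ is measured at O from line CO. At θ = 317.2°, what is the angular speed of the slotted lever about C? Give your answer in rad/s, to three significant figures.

ω = 13.1 rad/s
Crank pin A relative to C: A = (d + r cosθ, r sinθ); lever angle φ = atan2(r sinθ, d + r cosθ).
Differentiating tanφ: φ̇ = rω(d cosθ + r)/(d² + r² + 2dr cosθ).
d² + r² + 2dr cosθ = |CA|² = 0.0307887 m²;  d cosθ + r = +0.1495 m.
|ω_lever| = |0.0503·13.1·+0.1495| / 0.0307887 = 3.1996 rad/s.

3.20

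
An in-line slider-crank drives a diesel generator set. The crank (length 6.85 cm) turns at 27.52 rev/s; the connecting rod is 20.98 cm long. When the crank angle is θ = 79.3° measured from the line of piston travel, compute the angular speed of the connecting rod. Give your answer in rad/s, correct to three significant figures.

ω = 172.9 rad/s (converted from 27.52 rev/s).
The rod makes angle φ with the slider axis where L sinφ = r sinθ; differentiating, L cosφ·φ̇ = r ω cosθ.
L cosφ = √(L² − r² sin²θ) = 0.19871 m.
|ω_rod| = r ω |cosθ| / √(L² − r² sin²θ) = 0.0685·172.9·0.18567/0.19871 = 11.067 rad/s.

11.1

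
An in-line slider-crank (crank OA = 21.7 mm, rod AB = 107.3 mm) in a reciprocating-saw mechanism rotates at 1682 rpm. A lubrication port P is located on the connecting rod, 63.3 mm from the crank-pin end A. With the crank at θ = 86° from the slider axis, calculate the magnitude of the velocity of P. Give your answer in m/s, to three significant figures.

3.85

ω = 176.1 rad/s.  Crank-pin speed |V_A| = rω = 3.8222 m/s, perpendicular to OA.
Rod angle: sinφ = −(r/L) sinθ ⇒ φ = -11.639°; ω_rod = −rω cosθ/√(L²−r²sin²θ) = -2.537 rad/s.
V_P = V_A + ω_rod × AP, with AP = 0.0633 m along the rod.
Components: V_Px = −rω sinθ − a·ω_rod·sinφ = -3.8453 m/s;  V_Py = rω cosθ + a·ω_rod·cosφ = +0.10933 m/s.
|V_P| = √(V_Px² + V_Py²) = 3.8469 m/s.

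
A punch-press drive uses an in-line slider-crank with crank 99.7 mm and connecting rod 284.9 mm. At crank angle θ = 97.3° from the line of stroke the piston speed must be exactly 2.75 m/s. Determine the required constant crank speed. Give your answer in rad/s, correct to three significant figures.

For an in-line slider-crank, |v_piston| = rω|sinθ|·[1 + r cosθ/√(L² − r² sin²θ)].
With r = 0.0997 m, L = 0.2849 m, θ = 97.3°: the bracketed kinematic factor |dx/dθ| = 0.094203 m.
ω = v/|dx/dθ| = 2.75/0.094203 = 29.192 rad/s.

29.2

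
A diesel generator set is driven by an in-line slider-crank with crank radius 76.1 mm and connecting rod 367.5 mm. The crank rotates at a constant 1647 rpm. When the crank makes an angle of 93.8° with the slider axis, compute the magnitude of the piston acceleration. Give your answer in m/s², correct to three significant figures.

625

ω = 2π·1647/60 = 172.5 rad/s
x(θ) = r cosθ + √(L² − r² sin²θ); with ω constant, a = ω²·d²x/dθ².
d²x/dθ² = −r cosθ − r²(cos2θ)/√u − r⁴ sin²2θ/(4u^{3/2}),  u = L² − r² sin²θ = 0.12929 m².
Substituting r = 0.0761 m, L = 0.3675 m, θ = 93.8°: d²x/dθ² = +0.021005 m.
a = ω²·d²x/dθ² = (172.5)²·(+0.021005) = +624.83 m/s²;  |a| = 624.83 m/s².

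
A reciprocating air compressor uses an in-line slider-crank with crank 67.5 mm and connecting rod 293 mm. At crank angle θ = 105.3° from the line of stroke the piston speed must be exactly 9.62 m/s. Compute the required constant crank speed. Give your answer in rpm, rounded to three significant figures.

1500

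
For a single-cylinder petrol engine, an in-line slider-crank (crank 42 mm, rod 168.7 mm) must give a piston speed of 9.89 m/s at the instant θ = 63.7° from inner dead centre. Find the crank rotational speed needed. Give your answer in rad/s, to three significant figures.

For an in-line slider-crank, |v_piston| = rω|sinθ|·[1 + r cosθ/√(L² − r² sin²θ)].
With r = 0.042 m, L = 0.1687 m, θ = 63.7°: the bracketed kinematic factor |dx/dθ| = 0.041913 m.
ω = v/|dx/dθ| = 9.89/0.041913 = 235.96 rad/s.

236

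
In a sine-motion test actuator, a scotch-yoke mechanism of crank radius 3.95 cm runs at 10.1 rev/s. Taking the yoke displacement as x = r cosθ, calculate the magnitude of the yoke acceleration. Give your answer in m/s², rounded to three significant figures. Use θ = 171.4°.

157

ω = 63.46 rad/s (from 10.1 rev/s).
x = r cosθ ⇒ ẍ = −rω² cosθ (ω constant).
|a| = rω²|cosθ| = 0.0395·(63.46)²·|cos 171.4°| = 157.29 m/s².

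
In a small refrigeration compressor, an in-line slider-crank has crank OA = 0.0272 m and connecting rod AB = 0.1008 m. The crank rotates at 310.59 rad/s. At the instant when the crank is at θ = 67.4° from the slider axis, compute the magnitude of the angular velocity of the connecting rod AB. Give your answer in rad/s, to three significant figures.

ω = 310.6 rad/s
The rod makes angle φ with the slider axis where L sinφ = r sinθ; differentiating, L cosφ·φ̇ = r ω cosθ.
L cosφ = √(L² − r² sin²θ) = 0.097622 m.
|ω_rod| = r ω |cosθ| / √(L² − r² sin²θ) = 0.0272·310.6·0.38430/0.097622 = 33.256 rad/s.

33.3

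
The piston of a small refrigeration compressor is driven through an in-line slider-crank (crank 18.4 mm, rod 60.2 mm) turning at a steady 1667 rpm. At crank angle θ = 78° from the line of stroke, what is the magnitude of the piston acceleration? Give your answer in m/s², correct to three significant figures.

ω = 2π·1667/60 = 174.6 rad/s
x(θ) = r cosθ + √(L² − r² sin²θ); with ω constant, a = ω²·d²x/dθ².
d²x/dθ² = −r cosθ − r²(cos2θ)/√u − r⁴ sin²2θ/(4u^{3/2}),  u = L² − r² sin²θ = 0.00330012 m².
Substituting r = 0.0184 m, L = 0.0602 m, θ = 78°: d²x/dθ² = +0.0015334 m.
a = ω²·d²x/dθ² = (174.6)²·(+0.0015334) = +46.728 m/s²;  |a| = 46.728 m/s².

46.7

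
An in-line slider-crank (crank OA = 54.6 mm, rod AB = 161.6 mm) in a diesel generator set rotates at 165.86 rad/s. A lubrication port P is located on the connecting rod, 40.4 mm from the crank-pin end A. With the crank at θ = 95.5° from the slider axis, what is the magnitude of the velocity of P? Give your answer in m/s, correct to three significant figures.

ω = 165.9 rad/s.  Crank-pin speed |V_A| = rω = 9.056 m/s, perpendicular to OA.
Rod angle: sinφ = −(r/L) sinθ ⇒ φ = -19.653°; ω_rod = −rω cosθ/√(L²−r²sin²θ) = +5.7034 rad/s.
V_P = V_A + ω_rod × AP, with AP = 0.0404 m along the rod.
Components: V_Px = −rω sinθ − a·ω_rod·sinφ = -8.9368 m/s;  V_Py = rω cosθ + a·ω_rod·cosφ = -0.65098 m/s.
|V_P| = √(V_Px² + V_Py²) = 8.9605 m/s.

8.96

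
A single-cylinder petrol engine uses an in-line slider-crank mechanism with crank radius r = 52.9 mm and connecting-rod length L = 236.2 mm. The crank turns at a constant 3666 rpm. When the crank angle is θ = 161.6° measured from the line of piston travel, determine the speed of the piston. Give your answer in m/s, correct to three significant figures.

ω = 2π·3666/60 = 383.9 rad/s
For an in-line slider-crank, x = r cosθ + √(L² − r² sin²θ), so v = −rω sinθ·[1 + r cosθ/√(L² − r² sin²θ)].
With r = 0.0529 m, L = 0.2362 m, θ = 161.6°: √(L² − r² sin²θ) = 0.23561 m.
v = −0.0529·383.9·0.31565·[1 + 0.0529·-0.94888/0.23561] = -5.0446 m/s.
|v| = 5.0446 m/s.

5.04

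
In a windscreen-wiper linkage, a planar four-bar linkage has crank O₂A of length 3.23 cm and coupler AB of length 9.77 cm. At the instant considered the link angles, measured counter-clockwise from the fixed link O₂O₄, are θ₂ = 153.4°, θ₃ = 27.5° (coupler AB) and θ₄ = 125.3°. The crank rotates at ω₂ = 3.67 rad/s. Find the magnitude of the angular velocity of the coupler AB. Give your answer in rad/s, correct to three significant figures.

0.577

ω₂ = 3.67 rad/s
Differentiating the loop-closure r₂e^{iθ₂}+r₃e^{iθ₃}=r₁+r₄e^{iθ₄} gives r₂ω₂e^{iθ₂}+r₃ω₃e^{iθ₃}=r₄ω₄e^{iθ₄}.
Eliminating the other unknown: ω₃ = r₂ω₂ sin(θ₄−θ₂) / [r₃ sin(θ₃−θ₄)].
Numerator sine = -0.47101; denominator sine = -0.99075.
Result = 0.0323·3.67·(-0.47101) / (0.0977·(-0.99075)) = +0.57682 rad/s; magnitude 0.57682 rad/s.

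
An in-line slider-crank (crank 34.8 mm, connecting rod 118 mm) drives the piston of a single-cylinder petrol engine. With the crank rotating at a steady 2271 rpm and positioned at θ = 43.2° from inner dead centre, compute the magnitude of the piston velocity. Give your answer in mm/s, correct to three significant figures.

ω = 2π·2271/60 = 237.8 rad/s
For an in-line slider-crank, x = r cosθ + √(L² − r² sin²θ), so v = −rω sinθ·[1 + r cosθ/√(L² − r² sin²θ)].
With r = 0.0348 m, L = 0.118 m, θ = 43.2°: √(L² − r² sin²θ) = 0.11557 m.
v = −0.0348·237.8·0.68455·[1 + 0.0348·0.72897/0.11557] = -6.9089 m/s.
|v| = 6.9089 m/s = 6908.9 mm/s.

6910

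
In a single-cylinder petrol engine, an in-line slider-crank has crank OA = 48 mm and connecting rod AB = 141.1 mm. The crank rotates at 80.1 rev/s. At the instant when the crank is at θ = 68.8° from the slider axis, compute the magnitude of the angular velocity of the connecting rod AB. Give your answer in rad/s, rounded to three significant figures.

ω = 503.3 rad/s (converted from 80.1 rev/s).
The rod makes angle φ with the slider axis where L sinφ = r sinθ; differentiating, L cosφ·φ̇ = r ω cosθ.
L cosφ = √(L² − r² sin²θ) = 0.13382 m.
|ω_rod| = r ω |cosθ| / √(L² − r² sin²θ) = 0.048·503.3·0.36162/0.13382 = 65.284 rad/s.

65.3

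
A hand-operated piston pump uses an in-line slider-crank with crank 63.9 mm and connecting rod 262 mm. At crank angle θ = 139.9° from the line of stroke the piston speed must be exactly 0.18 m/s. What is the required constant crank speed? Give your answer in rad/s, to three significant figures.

5.39

For an in-line slider-crank, |v_piston| = rω|sinθ|·[1 + r cosθ/√(L² − r² sin²θ)].
With r = 0.0639 m, L = 0.262 m, θ = 139.9°: the bracketed kinematic factor |dx/dθ| = 0.033384 m.
ω = v/|dx/dθ| = 0.18/0.033384 = 5.3918 rad/s.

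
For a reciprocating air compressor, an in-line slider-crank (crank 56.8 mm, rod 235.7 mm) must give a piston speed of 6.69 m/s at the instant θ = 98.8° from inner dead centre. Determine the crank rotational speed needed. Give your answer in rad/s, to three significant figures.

For an in-line slider-crank, |v_piston| = rω|sinθ|·[1 + r cosθ/√(L² − r² sin²θ)].
With r = 0.0568 m, L = 0.2357 m, θ = 98.8°: the bracketed kinematic factor |dx/dθ| = 0.054001 m.
ω = v/|dx/dθ| = 6.69/0.054001 = 123.89 rad/s.

124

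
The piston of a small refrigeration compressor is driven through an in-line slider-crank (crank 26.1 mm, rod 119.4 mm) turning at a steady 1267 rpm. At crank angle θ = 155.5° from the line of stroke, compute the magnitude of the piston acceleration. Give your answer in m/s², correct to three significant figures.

351

ω = 2π·1267/60 = 132.7 rad/s
x(θ) = r cosθ + √(L² − r² sin²θ); with ω constant, a = ω²·d²x/dθ².
d²x/dθ² = −r cosθ − r²(cos2θ)/√u − r⁴ sin²2θ/(4u^{3/2}),  u = L² − r² sin²θ = 0.0141392 m².
Substituting r = 0.0261 m, L = 0.1194 m, θ = 155.5°: d²x/dθ² = +0.019952 m.
a = ω²·d²x/dθ² = (132.7)²·(+0.019952) = +351.24 m/s²;  |a| = 351.24 m/s².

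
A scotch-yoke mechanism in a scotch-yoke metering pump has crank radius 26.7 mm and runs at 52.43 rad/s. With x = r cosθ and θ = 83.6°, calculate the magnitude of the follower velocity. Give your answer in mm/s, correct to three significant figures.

1390

ω = 52.43 rad/s
x = r cosθ ⇒ ẋ = −rω sinθ.
|v| = rω|sinθ| = 0.0267·52.43·|sin 83.6°| = 1.3912 m/s = 1391.2 mm/s.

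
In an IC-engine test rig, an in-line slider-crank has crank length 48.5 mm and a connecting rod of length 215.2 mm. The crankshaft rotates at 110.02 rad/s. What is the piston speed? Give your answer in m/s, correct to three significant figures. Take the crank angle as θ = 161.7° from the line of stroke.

1.32

ω = 110 rad/s
For an in-line slider-crank, x = r cosθ + √(L² − r² sin²θ), so v = −rω sinθ·[1 + r cosθ/√(L² − r² sin²θ)].
With r = 0.0485 m, L = 0.2152 m, θ = 161.7°: √(L² − r² sin²θ) = 0.21466 m.
v = −0.0485·110·0.31399·[1 + 0.0485·-0.94943/0.21466] = -1.3161 m/s.
|v| = 1.3161 m/s.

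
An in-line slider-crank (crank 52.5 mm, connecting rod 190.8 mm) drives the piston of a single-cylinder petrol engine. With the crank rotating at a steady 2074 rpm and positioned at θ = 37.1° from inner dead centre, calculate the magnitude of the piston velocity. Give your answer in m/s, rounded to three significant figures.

ω = 2π·2074/60 = 217.2 rad/s
For an in-line slider-crank, x = r cosθ + √(L² − r² sin²θ), so v = −rω sinθ·[1 + r cosθ/√(L² − r² sin²θ)].
With r = 0.0525 m, L = 0.1908 m, θ = 37.1°: √(L² − r² sin²θ) = 0.18815 m.
v = −0.0525·217.2·0.60321·[1 + 0.0525·0.79758/0.18815] = -8.4087 m/s.
|v| = 8.4087 m/s.

8.41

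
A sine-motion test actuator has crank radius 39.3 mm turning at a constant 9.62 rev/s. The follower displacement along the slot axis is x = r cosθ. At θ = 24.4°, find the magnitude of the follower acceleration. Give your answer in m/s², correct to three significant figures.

ω = 60.44 rad/s (from 9.62 rev/s).
x = r cosθ ⇒ ẍ = −rω² cosθ (ω constant).
|a| = rω²|cosθ| = 0.0393·(60.44)²·|cos 24.4°| = 130.76 m/s².

131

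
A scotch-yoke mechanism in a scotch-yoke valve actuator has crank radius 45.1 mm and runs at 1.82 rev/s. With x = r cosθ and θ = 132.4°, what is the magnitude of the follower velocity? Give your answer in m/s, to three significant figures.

0.381

ω = 11.44 rad/s (from 1.82 rev/s).
x = r cosθ ⇒ ẋ = −rω sinθ.
|v| = rω|sinθ| = 0.0451·11.44·|sin 132.4°| = 0.38085 m/s.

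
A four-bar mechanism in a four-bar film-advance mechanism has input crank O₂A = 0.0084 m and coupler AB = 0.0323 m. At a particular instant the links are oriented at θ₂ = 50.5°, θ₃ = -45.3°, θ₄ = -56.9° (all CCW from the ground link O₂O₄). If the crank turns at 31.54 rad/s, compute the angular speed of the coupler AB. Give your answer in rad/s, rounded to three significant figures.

38.9

ω₂ = 31.54 rad/s
Differentiating the loop-closure r₂e^{iθ₂}+r₃e^{iθ₃}=r₁+r₄e^{iθ₄} gives r₂ω₂e^{iθ₂}+r₃ω₃e^{iθ₃}=r₄ω₄e^{iθ₄}.
Eliminating the other unknown: ω₃ = r₂ω₂ sin(θ₄−θ₂) / [r₃ sin(θ₃−θ₄)].
Numerator sine = -0.95424; denominator sine = +0.20108.
Result = 0.0084·31.54·(-0.95424) / (0.0323·(+0.20108)) = -38.925 rad/s; magnitude 38.925 rad/s.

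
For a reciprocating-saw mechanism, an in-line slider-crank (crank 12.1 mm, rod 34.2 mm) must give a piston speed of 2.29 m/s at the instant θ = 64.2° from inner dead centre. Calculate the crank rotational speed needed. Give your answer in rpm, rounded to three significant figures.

1730

For an in-line slider-crank, |v_piston| = rω|sinθ|·[1 + r cosθ/√(L² − r² sin²θ)].
With r = 0.0121 m, L = 0.0342 m, θ = 64.2°: the bracketed kinematic factor |dx/dθ| = 0.012664 m.
ω = v/|dx/dθ| = 2.29/0.012664 = 180.83 rad/s.
N = 60ω/(2π) = 1726.8 rpm.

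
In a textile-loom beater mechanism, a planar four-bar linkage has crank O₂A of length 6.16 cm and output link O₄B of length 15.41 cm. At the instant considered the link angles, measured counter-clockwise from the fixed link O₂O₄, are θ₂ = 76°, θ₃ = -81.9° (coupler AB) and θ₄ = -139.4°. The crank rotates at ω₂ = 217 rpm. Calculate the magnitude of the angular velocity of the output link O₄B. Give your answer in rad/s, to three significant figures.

ω₂ = 22.72 rad/s (from 217 rpm).
Differentiating the loop-closure r₂e^{iθ₂}+r₃e^{iθ₃}=r₁+r₄e^{iθ₄} gives r₂ω₂e^{iθ₂}+r₃ω₃e^{iθ₃}=r₄ω₄e^{iθ₄}.
Eliminating the other unknown: ω₄ = r₂ω₂ sin(θ₂−θ₃) / [r₄ sin(θ₄−θ₃)].
Numerator sine = +0.37622; denominator sine = -0.84339.
Result = 0.0616·22.72·(+0.37622) / (0.1541·(-0.84339)) = -4.0521 rad/s; magnitude 4.0521 rad/s.

4.05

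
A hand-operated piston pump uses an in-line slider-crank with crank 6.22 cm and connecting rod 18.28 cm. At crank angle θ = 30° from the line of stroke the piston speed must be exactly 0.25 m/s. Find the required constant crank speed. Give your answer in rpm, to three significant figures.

For an in-line slider-crank, |v_piston| = rω|sinθ|·[1 + r cosθ/√(L² − r² sin²θ)].
With r = 0.0622 m, L = 0.1828 m, θ = 30°: the bracketed kinematic factor |dx/dθ| = 0.0404 m.
ω = v/|dx/dθ| = 0.25/0.0404 = 6.1881 rad/s.
N = 60ω/(2π) = 59.092 rpm.

59.1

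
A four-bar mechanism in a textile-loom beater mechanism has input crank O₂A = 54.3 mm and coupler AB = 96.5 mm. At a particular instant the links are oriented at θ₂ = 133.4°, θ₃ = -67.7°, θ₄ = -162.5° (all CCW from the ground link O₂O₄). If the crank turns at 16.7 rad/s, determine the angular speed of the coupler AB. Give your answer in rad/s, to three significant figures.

ω₂ = 16.7 rad/s
Differentiating the loop-closure r₂e^{iθ₂}+r₃e^{iθ₃}=r₁+r₄e^{iθ₄} gives r₂ω₂e^{iθ₂}+r₃ω₃e^{iθ₃}=r₄ω₄e^{iθ₄}.
Eliminating the other unknown: ω₃ = r₂ω₂ sin(θ₄−θ₂) / [r₃ sin(θ₃−θ₄)].
Numerator sine = +0.89956; denominator sine = +0.99649.
Result = 0.0543·16.7·(+0.89956) / (0.0965·(+0.99649)) = +8.4829 rad/s; magnitude 8.4829 rad/s.

8.48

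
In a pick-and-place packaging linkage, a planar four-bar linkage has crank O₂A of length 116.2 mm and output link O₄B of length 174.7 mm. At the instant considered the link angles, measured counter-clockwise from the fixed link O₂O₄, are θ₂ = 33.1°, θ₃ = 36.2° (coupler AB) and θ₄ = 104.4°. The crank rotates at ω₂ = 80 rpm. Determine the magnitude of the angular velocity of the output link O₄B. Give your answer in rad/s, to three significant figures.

0.325

ω₂ = 8.378 rad/s (from 80 rpm).
Differentiating the loop-closure r₂e^{iθ₂}+r₃e^{iθ₃}=r₁+r₄e^{iθ₄} gives r₂ω₂e^{iθ₂}+r₃ω₃e^{iθ₃}=r₄ω₄e^{iθ₄}.
Eliminating the other unknown: ω₄ = r₂ω₂ sin(θ₂−θ₃) / [r₄ sin(θ₄−θ₃)].
Numerator sine = -0.05408; denominator sine = +0.92849.
Result = 0.1162·8.378·(-0.05408) / (0.1747·(+0.92849)) = -0.32455 rad/s; magnitude 0.32455 rad/s.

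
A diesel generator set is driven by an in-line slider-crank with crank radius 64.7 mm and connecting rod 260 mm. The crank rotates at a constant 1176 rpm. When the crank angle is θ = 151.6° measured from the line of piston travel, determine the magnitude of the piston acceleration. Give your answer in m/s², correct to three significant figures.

726

ω = 2π·1176/60 = 123.2 rad/s
x(θ) = r cosθ + √(L² − r² sin²θ); with ω constant, a = ω²·d²x/dθ².
d²x/dθ² = −r cosθ − r²(cos2θ)/√u − r⁴ sin²2θ/(4u^{3/2}),  u = L² − r² sin²θ = 0.066653 m².
Substituting r = 0.0647 m, L = 0.26 m, θ = 151.6°: d²x/dθ² = +0.047857 m.
a = ω²·d²x/dθ² = (123.2)²·(+0.047857) = +725.8 m/s²;  |a| = 725.8 m/s².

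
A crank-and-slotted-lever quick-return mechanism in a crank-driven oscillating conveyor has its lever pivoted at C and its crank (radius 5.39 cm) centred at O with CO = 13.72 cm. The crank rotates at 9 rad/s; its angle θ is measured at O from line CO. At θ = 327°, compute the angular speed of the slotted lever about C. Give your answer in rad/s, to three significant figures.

2.40

ω = 9 rad/s
Crank pin A relative to C: A = (d + r cosθ, r sinθ); lever angle φ = atan2(r sinθ, d + r cosθ).
Differentiating tanφ: φ̇ = rω(d cosθ + r)/(d² + r² + 2dr cosθ).
d² + r² + 2dr cosθ = |CA|² = 0.0341331 m²;  d cosθ + r = +0.16897 m.
|ω_lever| = |0.0539·9·+0.16897| / 0.0341331 = 2.4013 rad/s.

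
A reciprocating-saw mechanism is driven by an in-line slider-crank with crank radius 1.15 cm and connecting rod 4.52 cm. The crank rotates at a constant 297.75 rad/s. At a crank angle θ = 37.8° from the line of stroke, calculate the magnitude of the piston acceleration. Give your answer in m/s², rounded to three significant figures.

875

ω = 297.8 rad/s
x(θ) = r cosθ + √(L² − r² sin²θ); with ω constant, a = ω²·d²x/dθ².
d²x/dθ² = −r cosθ − r²(cos2θ)/√u − r⁴ sin²2θ/(4u^{3/2}),  u = L² − r² sin²θ = 0.00199336 m².
Substituting r = 0.0115 m, L = 0.0452 m, θ = 37.8°: d²x/dθ² = -0.0098695 m.
a = ω²·d²x/dθ² = (297.8)²·(-0.0098695) = -874.98 m/s²;  |a| = 874.98 m/s².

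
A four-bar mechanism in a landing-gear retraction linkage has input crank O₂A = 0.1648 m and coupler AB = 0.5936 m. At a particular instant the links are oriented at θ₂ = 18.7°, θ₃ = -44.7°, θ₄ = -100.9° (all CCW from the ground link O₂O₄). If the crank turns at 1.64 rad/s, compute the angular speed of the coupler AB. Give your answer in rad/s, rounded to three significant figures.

0.476

ω₂ = 1.64 rad/s
Differentiating the loop-closure r₂e^{iθ₂}+r₃e^{iθ₃}=r₁+r₄e^{iθ₄} gives r₂ω₂e^{iθ₂}+r₃ω₃e^{iθ₃}=r₄ω₄e^{iθ₄}.
Eliminating the other unknown: ω₃ = r₂ω₂ sin(θ₄−θ₂) / [r₃ sin(θ₃−θ₄)].
Numerator sine = -0.86949; denominator sine = +0.83098.
Result = 0.1648·1.64·(-0.86949) / (0.5936·(+0.83098)) = -0.47641 rad/s; magnitude 0.47641 rad/s.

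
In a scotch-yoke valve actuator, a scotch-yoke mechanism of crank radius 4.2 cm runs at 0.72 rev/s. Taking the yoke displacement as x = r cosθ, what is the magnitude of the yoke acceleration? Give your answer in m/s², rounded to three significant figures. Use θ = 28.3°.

ω = 4.524 rad/s (from 0.72 rev/s).
x = r cosθ ⇒ ẍ = −rω² cosθ (ω constant).
|a| = rω²|cosθ| = 0.042·(4.524)²·|cos 28.3°| = 0.75682 m/s².

0.757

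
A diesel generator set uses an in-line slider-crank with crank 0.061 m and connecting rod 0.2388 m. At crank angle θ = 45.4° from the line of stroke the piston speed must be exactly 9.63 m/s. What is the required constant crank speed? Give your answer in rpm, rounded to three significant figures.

1790

For an in-line slider-crank, |v_piston| = rω|sinθ|·[1 + r cosθ/√(L² − r² sin²θ)].
With r = 0.061 m, L = 0.2388 m, θ = 45.4°: the bracketed kinematic factor |dx/dθ| = 0.051356 m.
ω = v/|dx/dθ| = 9.63/0.051356 = 187.51 rad/s.
N = 60ω/(2π) = 1790.6 rpm.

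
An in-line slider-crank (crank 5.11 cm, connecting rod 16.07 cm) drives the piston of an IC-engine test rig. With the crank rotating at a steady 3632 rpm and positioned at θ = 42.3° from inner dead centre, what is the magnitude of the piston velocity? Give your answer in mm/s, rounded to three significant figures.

16200

ω = 2π·3632/60 = 380.3 rad/s
For an in-line slider-crank, x = r cosθ + √(L² − r² sin²θ), so v = −rω sinθ·[1 + r cosθ/√(L² − r² sin²θ)].
With r = 0.0511 m, L = 0.1607 m, θ = 42.3°: √(L² − r² sin²θ) = 0.15698 m.
v = −0.0511·380.3·0.67301·[1 + 0.0511·0.73963/0.15698] = -16.23 m/s.
|v| = 16.23 m/s = 16230 mm/s.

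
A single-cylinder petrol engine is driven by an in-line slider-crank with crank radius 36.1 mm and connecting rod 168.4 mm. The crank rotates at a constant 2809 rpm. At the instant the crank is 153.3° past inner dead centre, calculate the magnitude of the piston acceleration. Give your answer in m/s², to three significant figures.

2380

ω = 2π·2809/60 = 294.2 rad/s
x(θ) = r cosθ + √(L² − r² sin²θ); with ω constant, a = ω²·d²x/dθ².
d²x/dθ² = −r cosθ − r²(cos2θ)/√u − r⁴ sin²2θ/(4u^{3/2}),  u = L² − r² sin²θ = 0.0280955 m².
Substituting r = 0.0361 m, L = 0.1684 m, θ = 153.3°: d²x/dθ² = +0.027557 m.
a = ω²·d²x/dθ² = (294.2)²·(+0.027557) = +2384.5 m/s²;  |a| = 2384.5 m/s².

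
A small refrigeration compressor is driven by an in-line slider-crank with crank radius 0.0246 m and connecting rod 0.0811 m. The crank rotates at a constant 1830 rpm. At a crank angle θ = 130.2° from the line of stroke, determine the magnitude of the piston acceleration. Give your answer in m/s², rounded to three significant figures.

623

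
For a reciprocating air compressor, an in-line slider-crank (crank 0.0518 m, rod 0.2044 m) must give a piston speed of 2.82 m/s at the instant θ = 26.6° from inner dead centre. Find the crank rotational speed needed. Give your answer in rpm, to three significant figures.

For an in-line slider-crank, |v_piston| = rω|sinθ|·[1 + r cosθ/√(L² − r² sin²θ)].
With r = 0.0518 m, L = 0.2044 m, θ = 26.6°: the bracketed kinematic factor |dx/dθ| = 0.028484 m.
ω = v/|dx/dθ| = 2.82/0.028484 = 99.003 rad/s.
N = 60ω/(2π) = 945.41 rpm.

945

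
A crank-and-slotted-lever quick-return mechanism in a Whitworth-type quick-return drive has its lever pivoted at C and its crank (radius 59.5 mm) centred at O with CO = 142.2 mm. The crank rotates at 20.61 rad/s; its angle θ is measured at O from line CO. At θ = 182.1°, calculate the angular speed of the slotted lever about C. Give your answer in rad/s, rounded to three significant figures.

14.8

ω = 20.61 rad/s
Crank pin A relative to C: A = (d + r cosθ, r sinθ); lever angle φ = atan2(r sinθ, d + r cosθ).
Differentiating tanφ: φ̇ = rω(d cosθ + r)/(d² + r² + 2dr cosθ).
d² + r² + 2dr cosθ = |CA|² = 0.00685065 m²;  d cosθ + r = -0.082604 m.
|ω_lever| = |0.0595·20.61·-0.082604| / 0.00685065 = 14.787 rad/s.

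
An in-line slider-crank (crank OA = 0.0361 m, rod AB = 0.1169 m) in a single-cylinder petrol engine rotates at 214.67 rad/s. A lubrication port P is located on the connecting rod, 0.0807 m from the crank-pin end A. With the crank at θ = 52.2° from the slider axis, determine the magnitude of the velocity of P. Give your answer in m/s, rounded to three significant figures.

ω = 214.7 rad/s.  Crank-pin speed |V_A| = rω = 7.7496 m/s, perpendicular to OA.
Rod angle: sinφ = −(r/L) sinθ ⇒ φ = -14.123°; ω_rod = −rω cosθ/√(L²−r²sin²θ) = -41.898 rad/s.
V_P = V_A + ω_rod × AP, with AP = 0.0807 m along the rod.
Components: V_Px = −rω sinθ − a·ω_rod·sinφ = -6.9484 m/s;  V_Py = rω cosθ + a·ω_rod·cosφ = +1.4708 m/s.
|V_P| = √(V_Px² + V_Py²) = 7.1024 m/s.

7.10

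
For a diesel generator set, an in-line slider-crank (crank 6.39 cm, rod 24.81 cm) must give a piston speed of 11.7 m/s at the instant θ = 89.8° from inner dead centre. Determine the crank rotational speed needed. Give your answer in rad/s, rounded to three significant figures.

183

For an in-line slider-crank, |v_piston| = rω|sinθ|·[1 + r cosθ/√(L² − r² sin²θ)].
With r = 0.0639 m, L = 0.2481 m, θ = 89.8°: the bracketed kinematic factor |dx/dθ| = 0.063959 m.
ω = v/|dx/dθ| = 11.7/0.063959 = 182.93 rad/s.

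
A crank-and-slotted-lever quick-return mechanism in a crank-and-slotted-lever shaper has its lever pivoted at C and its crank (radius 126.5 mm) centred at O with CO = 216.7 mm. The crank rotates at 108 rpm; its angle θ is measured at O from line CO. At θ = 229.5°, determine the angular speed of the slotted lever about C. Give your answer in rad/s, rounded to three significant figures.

ω = 11.31 rad/s (from 108 rpm).
Crank pin A relative to C: A = (d + r cosθ, r sinθ); lever angle φ = atan2(r sinθ, d + r cosθ).
Differentiating tanφ: φ̇ = rω(d cosθ + r)/(d² + r² + 2dr cosθ).
d² + r² + 2dr cosθ = |CA|² = 0.0273551 m²;  d cosθ + r = -0.014235 m.
|ω_lever| = |0.1265·11.31·-0.014235| / 0.0273551 = 0.74452 rad/s.

0.745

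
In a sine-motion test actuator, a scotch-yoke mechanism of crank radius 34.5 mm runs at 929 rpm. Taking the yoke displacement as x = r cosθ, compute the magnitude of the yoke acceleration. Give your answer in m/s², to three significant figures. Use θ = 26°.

ω = 97.28 rad/s (from 929 rpm).
x = r cosθ ⇒ ẍ = −rω² cosθ (ω constant).
|a| = rω²|cosθ| = 0.0345·(97.28)²·|cos 26°| = 293.47 m/s².

293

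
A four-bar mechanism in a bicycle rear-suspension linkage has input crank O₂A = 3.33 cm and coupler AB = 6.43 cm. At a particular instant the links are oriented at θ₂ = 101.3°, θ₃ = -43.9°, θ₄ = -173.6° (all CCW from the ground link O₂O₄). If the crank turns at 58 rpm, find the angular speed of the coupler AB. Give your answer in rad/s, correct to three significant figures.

ω₂ = 6.074 rad/s (from 58 rpm).
Differentiating the loop-closure r₂e^{iθ₂}+r₃e^{iθ₃}=r₁+r₄e^{iθ₄} gives r₂ω₂e^{iθ₂}+r₃ω₃e^{iθ₃}=r₄ω₄e^{iθ₄}.
Eliminating the other unknown: ω₃ = r₂ω₂ sin(θ₄−θ₂) / [r₃ sin(θ₃−θ₄)].
Numerator sine = +0.99635; denominator sine = +0.76940.
Result = 0.0333·6.074·(+0.99635) / (0.0643·(+0.76940)) = +4.0733 rad/s; magnitude 4.0733 rad/s.

4.07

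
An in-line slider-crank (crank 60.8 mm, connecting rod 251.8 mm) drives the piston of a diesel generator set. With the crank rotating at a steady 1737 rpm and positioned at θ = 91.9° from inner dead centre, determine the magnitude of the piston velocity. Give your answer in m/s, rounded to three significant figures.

11.0

ω = 2π·1737/60 = 181.9 rad/s
For an in-line slider-crank, x = r cosθ + √(L² − r² sin²θ), so v = −rω sinθ·[1 + r cosθ/√(L² − r² sin²θ)].
With r = 0.0608 m, L = 0.2518 m, θ = 91.9°: √(L² − r² sin²θ) = 0.24436 m.
v = −0.0608·181.9·0.99945·[1 + 0.0608·-0.03316/0.24436] = -10.962 m/s.
|v| = 10.962 m/s.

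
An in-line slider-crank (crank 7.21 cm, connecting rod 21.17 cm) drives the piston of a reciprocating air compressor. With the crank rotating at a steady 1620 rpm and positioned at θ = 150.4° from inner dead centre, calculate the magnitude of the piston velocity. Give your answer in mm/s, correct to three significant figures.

4230

ω = 2π·1620/60 = 169.6 rad/s
For an in-line slider-crank, x = r cosθ + √(L² − r² sin²θ), so v = −rω sinθ·[1 + r cosθ/√(L² − r² sin²θ)].
With r = 0.0721 m, L = 0.2117 m, θ = 150.4°: √(L² − r² sin²θ) = 0.20868 m.
v = −0.0721·169.6·0.49394·[1 + 0.0721·-0.86949/0.20868] = -4.2267 m/s.
|v| = 4.2267 m/s = 4226.7 mm/s.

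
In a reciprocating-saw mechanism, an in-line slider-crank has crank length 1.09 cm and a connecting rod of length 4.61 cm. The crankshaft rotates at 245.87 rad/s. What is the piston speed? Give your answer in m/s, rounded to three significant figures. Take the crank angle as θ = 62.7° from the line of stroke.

2.65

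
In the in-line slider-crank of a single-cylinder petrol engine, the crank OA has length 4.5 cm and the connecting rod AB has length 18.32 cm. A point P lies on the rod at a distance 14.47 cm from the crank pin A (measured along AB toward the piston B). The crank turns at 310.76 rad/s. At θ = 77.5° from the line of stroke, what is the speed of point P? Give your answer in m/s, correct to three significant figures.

14.3

ω = 310.8 rad/s.  Crank-pin speed |V_A| = rω = 13.984 m/s, perpendicular to OA.
Rod angle: sinφ = −(r/L) sinθ ⇒ φ = -13.875°; ω_rod = −rω cosθ/√(L²−r²sin²θ) = -17.018 rad/s.
V_P = V_A + ω_rod × AP, with AP = 0.1447 m along the rod.
Components: V_Px = −rω sinθ − a·ω_rod·sinφ = -14.243 m/s;  V_Py = rω cosθ + a·ω_rod·cosφ = +0.63608 m/s.
|V_P| = √(V_Px² + V_Py²) = 14.257 m/s.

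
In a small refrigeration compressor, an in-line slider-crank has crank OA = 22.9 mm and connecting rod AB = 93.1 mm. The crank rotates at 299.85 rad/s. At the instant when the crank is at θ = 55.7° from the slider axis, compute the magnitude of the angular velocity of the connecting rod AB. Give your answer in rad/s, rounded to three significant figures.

42.4

ω = 299.9 rad/s
The rod makes angle φ with the slider axis where L sinφ = r sinθ; differentiating, L cosφ·φ̇ = r ω cosθ.
L cosφ = √(L² − r² sin²θ) = 0.091158 m.
|ω_rod| = r ω |cosθ| / √(L² − r² sin²θ) = 0.0229·299.9·0.56353/0.091158 = 42.448 rad/s.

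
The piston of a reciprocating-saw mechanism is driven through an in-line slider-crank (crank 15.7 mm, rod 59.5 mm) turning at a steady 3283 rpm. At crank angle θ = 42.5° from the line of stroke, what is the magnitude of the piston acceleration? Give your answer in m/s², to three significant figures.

ω = 2π·3283/60 = 343.8 rad/s
x(θ) = r cosθ + √(L² − r² sin²θ); with ω constant, a = ω²·d²x/dθ².
d²x/dθ² = −r cosθ − r²(cos2θ)/√u − r⁴ sin²2θ/(4u^{3/2}),  u = L² − r² sin²θ = 0.00342775 m².
Substituting r = 0.0157 m, L = 0.0595 m, θ = 42.5°: d²x/dθ² = -0.012017 m.
a = ω²·d²x/dθ² = (343.8)²·(-0.012017) = -1420.4 m/s²;  |a| = 1420.4 m/s².

1420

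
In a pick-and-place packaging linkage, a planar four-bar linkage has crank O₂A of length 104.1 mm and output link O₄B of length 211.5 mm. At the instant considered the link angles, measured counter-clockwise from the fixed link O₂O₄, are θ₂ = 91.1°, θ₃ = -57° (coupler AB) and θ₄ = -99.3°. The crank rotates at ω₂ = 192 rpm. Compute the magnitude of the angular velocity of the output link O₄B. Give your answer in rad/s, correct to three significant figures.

7.77

ω₂ = 20.11 rad/s (from 192 rpm).
Differentiating the loop-closure r₂e^{iθ₂}+r₃e^{iθ₃}=r₁+r₄e^{iθ₄} gives r₂ω₂e^{iθ₂}+r₃ω₃e^{iθ₃}=r₄ω₄e^{iθ₄}.
Eliminating the other unknown: ω₄ = r₂ω₂ sin(θ₂−θ₃) / [r₄ sin(θ₄−θ₃)].
Numerator sine = +0.52844; denominator sine = -0.67301.
Result = 0.1041·20.11·(+0.52844) / (0.2115·(-0.67301)) = -7.7704 rad/s; magnitude 7.7704 rad/s.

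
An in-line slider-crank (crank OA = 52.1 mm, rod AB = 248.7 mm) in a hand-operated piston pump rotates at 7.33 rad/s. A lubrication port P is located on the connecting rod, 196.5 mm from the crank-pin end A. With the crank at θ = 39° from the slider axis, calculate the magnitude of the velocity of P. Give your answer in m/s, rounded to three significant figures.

ω = 7.33 rad/s.  Crank-pin speed |V_A| = rω = 0.38189 m/s, perpendicular to OA.
Rod angle: sinφ = −(r/L) sinθ ⇒ φ = -7.576°; ω_rod = −rω cosθ/√(L²−r²sin²θ) = -1.2039 rad/s.
V_P = V_A + ω_rod × AP, with AP = 0.1965 m along the rod.
Components: V_Px = −rω sinθ − a·ω_rod·sinφ = -0.27152 m/s;  V_Py = rω cosθ + a·ω_rod·cosφ = +0.062293 m/s.
|V_P| = √(V_Px² + V_Py²) = 0.27857 m/s.

0.279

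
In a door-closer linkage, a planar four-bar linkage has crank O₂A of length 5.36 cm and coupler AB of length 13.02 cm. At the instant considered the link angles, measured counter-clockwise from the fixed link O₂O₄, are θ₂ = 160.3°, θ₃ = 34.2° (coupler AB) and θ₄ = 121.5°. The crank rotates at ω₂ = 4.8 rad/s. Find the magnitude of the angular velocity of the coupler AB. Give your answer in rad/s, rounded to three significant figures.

1.24

ω₂ = 4.8 rad/s
Differentiating the loop-closure r₂e^{iθ₂}+r₃e^{iθ₃}=r₁+r₄e^{iθ₄} gives r₂ω₂e^{iθ₂}+r₃ω₃e^{iθ₃}=r₄ω₄e^{iθ₄}.
Eliminating the other unknown: ω₃ = r₂ω₂ sin(θ₄−θ₂) / [r₃ sin(θ₃−θ₄)].
Numerator sine = -0.62660; denominator sine = -0.99889.
Result = 0.0536·4.8·(-0.62660) / (0.1302·(-0.99889)) = +1.2396 rad/s; magnitude 1.2396 rad/s.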